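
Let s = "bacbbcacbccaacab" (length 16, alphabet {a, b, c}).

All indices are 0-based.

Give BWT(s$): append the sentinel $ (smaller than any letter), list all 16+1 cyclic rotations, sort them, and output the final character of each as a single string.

rank  rotation           last
    0  $bacbbcacbccaacab  b
    1  aacab$bacbbcacbcc  c
    2  ab$bacbbcacbccaac  c
    3  acab$bacbbcacbcca  a
    4  acbbcacbccaacab$b  b
    5  acbccaacab$bacbbc  c
    6  b$bacbbcacbccaaca  a
    7  bacbbcacbccaacab$  $
    8  bbcacbccaacab$bac  c
    9  bcacbccaacab$bacb  b
   10  bccaacab$bacbbcac  c
   11  caacab$bacbbcacbc  c
   12  cab$bacbbcacbccaa  a
   13  cacbccaacab$bacbb  b
   14  cbbcacbccaacab$ba  a
   15  cbccaacab$bacbbca  a
   16  ccaacab$bacbbcacb  b

bccabca$cbccabaab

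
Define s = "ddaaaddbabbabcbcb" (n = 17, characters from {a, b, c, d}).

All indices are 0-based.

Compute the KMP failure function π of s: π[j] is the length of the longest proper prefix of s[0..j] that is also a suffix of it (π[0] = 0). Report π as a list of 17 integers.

π[0] = 0
j=1 s[j]='d': π[1]=1 (border 'd')
j=2 s[j]='a': k: 1→0; π[2]=0 (border '')
j=3 s[j]='a': π[3]=0 (border '')
j=4 s[j]='a': π[4]=0 (border '')
j=5 s[j]='d': π[5]=1 (border 'd')
j=6 s[j]='d': π[6]=2 (border 'dd')
j=7 s[j]='b': k: 2→1→0; π[7]=0 (border '')
j=8 s[j]='a': π[8]=0 (border '')
j=9 s[j]='b': π[9]=0 (border '')
j=10 s[j]='b': π[10]=0 (border '')
j=11 s[j]='a': π[11]=0 (border '')
j=12 s[j]='b': π[12]=0 (border '')
j=13 s[j]='c': π[13]=0 (border '')
j=14 s[j]='b': π[14]=0 (border '')
j=15 s[j]='c': π[15]=0 (border '')
j=16 s[j]='b': π[16]=0 (border '')

[0, 1, 0, 0, 0, 1, 2, 0, 0, 0, 0, 0, 0, 0, 0, 0, 0]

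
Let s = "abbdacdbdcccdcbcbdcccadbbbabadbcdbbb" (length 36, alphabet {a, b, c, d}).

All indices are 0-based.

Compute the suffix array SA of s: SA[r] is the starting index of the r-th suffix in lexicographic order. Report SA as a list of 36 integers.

[26, 0, 4, 21, 28, 35, 25, 27, 34, 24, 33, 23, 1, 14, 30, 2, 16, 7, 20, 13, 15, 19, 18, 9, 10, 31, 5, 11, 3, 32, 22, 29, 6, 12, 17, 8]

sorted suffixes:
  #0 SA[0]=26  'abadbcdbbb'
  #1 SA[1]=0  'abbdacdbdcccdcbcbdcccadbbbabadbcdbbb'
  #2 SA[2]=4  'acdbdcccdcbcbdcccadbbbabadbcdbbb'
  #3 SA[3]=21  'adbbbabadbcdbbb'
  #4 SA[4]=28  'adbcdbbb'
  #5 SA[5]=35  'b'
  #6 SA[6]=25  'babadbcdbbb'
  #7 SA[7]=27  'badbcdbbb'
  #8 SA[8]=34  'bb'
  #9 SA[9]=24  'bbabadbcdbbb'
  #10 SA[10]=33  'bbb'
  #11 SA[11]=23  'bbbabadbcdbbb'
  #12 SA[12]=1  'bbdacdbdcccdcbcbdcccadbbbabadbcdbbb'
  #13 SA[13]=14  'bcbdcccadbbbabadbcdbbb'
  #14 SA[14]=30  'bcdbbb'
  #15 SA[15]=2  'bdacdbdcccdcbcbdcccadbbbabadbcdbbb'
  #16 SA[16]=16  'bdcccadbbbabadbcdbbb'
  #17 SA[17]=7  'bdcccdcbcbdcccadbbbabadbcdbbb'
  #18 SA[18]=20  'cadbbbabadbcdbbb'
  #19 SA[19]=13  'cbcbdcccadbbbabadbcdbbb'
  #20 SA[20]=15  'cbdcccadbbbabadbcdbbb'
  #21 SA[21]=19  'ccadbbbabadbcdbbb'
  #22 SA[22]=18  'cccadbbbabadbcdbbb'
  #23 SA[23]=9  'cccdcbcbdcccadbbbabadbcdbbb'
  #24 SA[24]=10  'ccdcbcbdcccadbbbabadbcdbbb'
  #25 SA[25]=31  'cdbbb'
  #26 SA[26]=5  'cdbdcccdcbcbdcccadbbbabadbcdbbb'
  #27 SA[27]=11  'cdcbcbdcccadbbbabadbcdbbb'
  #28 SA[28]=3  'dacdbdcccdcbcbdcccadbbbabadbcdbbb'
  #29 SA[29]=32  'dbbb'
  #30 SA[30]=22  'dbbbabadbcdbbb'
  #31 SA[31]=29  'dbcdbbb'
  #32 SA[32]=6  'dbdcccdcbcbdcccadbbbabadbcdbbb'
  #33 SA[33]=12  'dcbcbdcccadbbbabadbcdbbb'
  #34 SA[34]=17  'dcccadbbbabadbcdbbb'
  #35 SA[35]=8  'dcccdcbcbdcccadbbbabadbcdbbb'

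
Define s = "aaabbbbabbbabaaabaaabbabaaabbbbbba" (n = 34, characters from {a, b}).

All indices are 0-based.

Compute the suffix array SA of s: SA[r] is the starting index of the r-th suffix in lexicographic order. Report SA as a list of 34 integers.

rank→(start, suffix):
  0 → (33, 'a')
  1 → (13, 'aaabaaabbabaaabbbbbba')
  2 → (17, 'aaabbabaaabbbbbba')
  3 → (0, 'aaabbbbabbbabaaabaaabbabaaabbbbbba')
  4 → (24, 'aaabbbbbba')
  5 → (14, 'aabaaabbabaaabbbbbba')
  6 → (18, 'aabbabaaabbbbbba')
  7 → (1, 'aabbbbabbbabaaabaaabbabaaabbbbbba')
  8 → (25, 'aabbbbbba')
  9 → (11, 'abaaabaaabbabaaabbbbbba')
  10 → (15, 'abaaabbabaaabbbbbba')
  11 → (22, 'abaaabbbbbba')
  12 → (19, 'abbabaaabbbbbba')
  13 → (7, 'abbbabaaabaaabbabaaabbbbbba')
  14 → (2, 'abbbbabbbabaaabaaabbabaaabbbbbba')
  15 → (26, 'abbbbbba')
  16 → (32, 'ba')
  17 → (12, 'baaabaaabbabaaabbbbbba')
  18 → (16, 'baaabbabaaabbbbbba')
  19 → (23, 'baaabbbbbba')
  20 → (10, 'babaaabaaabbabaaabbbbbba')
  21 → (21, 'babaaabbbbbba')
  22 → (6, 'babbbabaaabaaabbabaaabbbbbba')
  23 → (31, 'bba')
  24 → (9, 'bbabaaabaaabbabaaabbbbbba')
  25 → (20, 'bbabaaabbbbbba')
  26 → (5, 'bbabbbabaaabaaabbabaaabbbbbba')
  27 → (30, 'bbba')
  28 → (8, 'bbbabaaabaaabbabaaabbbbbba')
  29 → (4, 'bbbabbbabaaabaaabbabaaabbbbbba')
  30 → (29, 'bbbba')
  31 → (3, 'bbbbabbbabaaabaaabbabaaabbbbbba')
  32 → (28, 'bbbbba')
  33 → (27, 'bbbbbba')

[33, 13, 17, 0, 24, 14, 18, 1, 25, 11, 15, 22, 19, 7, 2, 26, 32, 12, 16, 23, 10, 21, 6, 31, 9, 20, 5, 30, 8, 4, 29, 3, 28, 27]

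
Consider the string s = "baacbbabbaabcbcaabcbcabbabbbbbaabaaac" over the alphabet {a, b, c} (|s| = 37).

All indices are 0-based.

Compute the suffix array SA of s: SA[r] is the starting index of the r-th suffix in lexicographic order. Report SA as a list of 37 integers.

rank | idx | suffix
   0 |  33 | aaac
   1 |  30 | aabaaac
   2 |   9 | aabcbcaabcbcabbabbbbbaabaaac
   3 |  15 | aabcbcabbabbbbbaabaaac
   4 |  34 | aac
   5 |   1 | aacbbabbaabcbcaabcbcabbabbbbbaabaaac
   6 |  31 | abaaac
   7 |   6 | abbaabcbcaabcbcabbabbbbbaabaaac
   8 |  21 | abbabbbbbaabaaac
   9 |  24 | abbbbbaabaaac
  10 |  10 | abcbcaabcbcabbabbbbbaabaaac
  11 |  16 | abcbcabbabbbbbaabaaac
  12 |  35 | ac
  13 |   2 | acbbabbaabcbcaabcbcabbabbbbbaabaaac
  14 |  32 | baaac
  15 |  29 | baabaaac
  16 |   8 | baabcbcaabcbcabbabbbbbaabaaac
  17 |   0 | baacbbabbaabcbcaabcbcabbabbbbbaabaaac
  18 |   5 | babbaabcbcaabcbcabbabbbbbaabaaac
  19 |  23 | babbbbbaabaaac
  20 |  28 | bbaabaaac
  21 |   7 | bbaabcbcaabcbcabbabbbbbaabaaac
  22 |   4 | bbabbaabcbcaabcbcabbabbbbbaabaaac
  23 |  22 | bbabbbbbaabaaac
  24 |  27 | bbbaabaaac
  25 |  26 | bbbbaabaaac
  26 |  25 | bbbbbaabaaac
  27 |  13 | bcaabcbcabbabbbbbaabaaac
  28 |  19 | bcabbabbbbbaabaaac
  29 |  11 | bcbcaabcbcabbabbbbbaabaaac
  30 |  17 | bcbcabbabbbbbaabaaac
  31 |  36 | c
  32 |  14 | caabcbcabbabbbbbaabaaac
  33 |  20 | cabbabbbbbaabaaac
  34 |   3 | cbbabbaabcbcaabcbcabbabbbbbaabaaac
  35 |  12 | cbcaabcbcabbabbbbbaabaaac
  36 |  18 | cbcabbabbbbbaabaaac

[33, 30, 9, 15, 34, 1, 31, 6, 21, 24, 10, 16, 35, 2, 32, 29, 8, 0, 5, 23, 28, 7, 4, 22, 27, 26, 25, 13, 19, 11, 17, 36, 14, 20, 3, 12, 18]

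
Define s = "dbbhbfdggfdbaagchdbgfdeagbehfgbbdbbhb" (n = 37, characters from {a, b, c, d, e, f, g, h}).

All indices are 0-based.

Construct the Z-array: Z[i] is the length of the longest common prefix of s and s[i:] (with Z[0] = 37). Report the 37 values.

[37, 0, 0, 0, 0, 0, 1, 0, 0, 0, 2, 0, 0, 0, 0, 0, 0, 2, 0, 0, 0, 1, 0, 0, 0, 0, 0, 0, 0, 0, 0, 0, 5, 0, 0, 0, 0]

Z[0]=37
i=1: i≥r, start 0; Z[1]=0
i=2: i≥r, start 0; Z[2]=0
i=3: i≥r, start 0; Z[3]=0
i=4: i≥r, start 0; Z[4]=0
i=5: i≥r, start 0; Z[5]=0
i=6: i≥r, start 0; Z[6]=1 scan→box=[6,7)
i=7: i≥r, start 0; Z[7]=0
i=8: i≥r, start 0; Z[8]=0
i=9: i≥r, start 0; Z[9]=0
i=10: i≥r, start 0; Z[10]=2 scan→box=[10,12)
i=11: min(r-i=1, Z[1]=0)=0; Z[11]=0
i=12: i≥r, start 0; Z[12]=0
i=13: i≥r, start 0; Z[13]=0
i=14: i≥r, start 0; Z[14]=0
i=15: i≥r, start 0; Z[15]=0
i=16: i≥r, start 0; Z[16]=0
i=17: i≥r, start 0; Z[17]=2 scan→box=[17,19)
i=18: min(r-i=1, Z[1]=0)=0; Z[18]=0
i=19: i≥r, start 0; Z[19]=0
i=20: i≥r, start 0; Z[20]=0
i=21: i≥r, start 0; Z[21]=1 scan→box=[21,22)
i=22: i≥r, start 0; Z[22]=0
i=23: i≥r, start 0; Z[23]=0
i=24: i≥r, start 0; Z[24]=0
i=25: i≥r, start 0; Z[25]=0
i=26: i≥r, start 0; Z[26]=0
i=27: i≥r, start 0; Z[27]=0
i=28: i≥r, start 0; Z[28]=0
i=29: i≥r, start 0; Z[29]=0
i=30: i≥r, start 0; Z[30]=0
i=31: i≥r, start 0; Z[31]=0
i=32: i≥r, start 0; Z[32]=5 scan→box=[32,37)
i=33: min(r-i=4, Z[1]=0)=0; Z[33]=0
i=34: min(r-i=3, Z[2]=0)=0; Z[34]=0
i=35: min(r-i=2, Z[3]=0)=0; Z[35]=0
i=36: min(r-i=1, Z[4]=0)=0; Z[36]=0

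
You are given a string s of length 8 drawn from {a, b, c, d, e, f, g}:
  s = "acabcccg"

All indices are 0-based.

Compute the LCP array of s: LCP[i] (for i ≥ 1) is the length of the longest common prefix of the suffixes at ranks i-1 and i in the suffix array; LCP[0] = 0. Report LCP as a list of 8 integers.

rank | idx | suffix
   0 |   2 | abcccg
   1 |   0 | acabcccg
   2 |   3 | bcccg
   3 |   1 | cabcccg
   4 |   4 | cccg
   5 |   5 | ccg
   6 |   6 | cg
   7 |   7 | g

SA = [2, 0, 3, 1, 4, 5, 6, 7]
rank  pair      lcp
   1  s[2:],s[0:]  1  'a'
   2  s[0:],s[3:]  0  ''
   3  s[3:],s[1:]  0  ''
   4  s[1:],s[4:]  1  'c'
   5  s[4:],s[5:]  2  'cc'
   6  s[5:],s[6:]  1  'c'
   7  s[6:],s[7:]  0  ''

[0, 1, 0, 0, 1, 2, 1, 0]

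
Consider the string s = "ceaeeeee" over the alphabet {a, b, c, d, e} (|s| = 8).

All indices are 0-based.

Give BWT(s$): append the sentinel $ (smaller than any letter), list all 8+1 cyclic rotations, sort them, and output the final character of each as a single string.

ee$eceeea

rank  rotation   last
    0  $ceaeeeee  e
    1  aeeeee$ce  e
    2  ceaeeeee$  $
    3  e$ceaeeee  e
    4  eaeeeee$c  c
    5  ee$ceaeee  e
    6  eee$ceaee  e
    7  eeee$ceae  e
    8  eeeee$cea  a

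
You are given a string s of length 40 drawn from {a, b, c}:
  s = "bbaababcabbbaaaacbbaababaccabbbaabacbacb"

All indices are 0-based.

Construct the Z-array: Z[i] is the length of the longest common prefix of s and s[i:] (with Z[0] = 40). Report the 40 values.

[40, 1, 0, 0, 1, 0, 1, 0, 0, 2, 4, 1, 0, 0, 0, 0, 0, 7, 1, 0, 0, 1, 0, 1, 0, 0, 0, 0, 2, 6, 1, 0, 0, 1, 0, 0, 1, 0, 0, 1]

Z[0]=40
i=1: fresh scan; Z[1]=1 grow→box=[1,2)
i=2: fresh scan; Z[2]=0
i=3: fresh scan; Z[3]=0
i=4: fresh scan; Z[4]=1 grow→box=[4,5)
i=5: fresh scan; Z[5]=0
i=6: fresh scan; Z[6]=1 grow→box=[6,7)
i=7: fresh scan; Z[7]=0
i=8: fresh scan; Z[8]=0
i=9: fresh scan; Z[9]=2 grow→box=[9,11)
i=10: min(r-i=1, Z[1]=1)=1; Z[10]=4 grow→box=[10,14)
i=11: min(r-i=3, Z[1]=1)=1; Z[11]=1
i=12: min(r-i=2, Z[2]=0)=0; Z[12]=0
i=13: min(r-i=1, Z[3]=0)=0; Z[13]=0
i=14: fresh scan; Z[14]=0
i=15: fresh scan; Z[15]=0
i=16: fresh scan; Z[16]=0
i=17: fresh scan; Z[17]=7 grow→box=[17,24)
i=18: min(r-i=6, Z[1]=1)=1; Z[18]=1
i=19: min(r-i=5, Z[2]=0)=0; Z[19]=0
i=20: min(r-i=4, Z[3]=0)=0; Z[20]=0
i=21: min(r-i=3, Z[4]=1)=1; Z[21]=1
i=22: min(r-i=2, Z[5]=0)=0; Z[22]=0
i=23: min(r-i=1, Z[6]=1)=1; Z[23]=1
i=24: fresh scan; Z[24]=0
i=25: fresh scan; Z[25]=0
i=26: fresh scan; Z[26]=0
i=27: fresh scan; Z[27]=0
i=28: fresh scan; Z[28]=2 grow→box=[28,30)
i=29: min(r-i=1, Z[1]=1)=1; Z[29]=6 grow→box=[29,35)
i=30: min(r-i=5, Z[1]=1)=1; Z[30]=1
i=31: min(r-i=4, Z[2]=0)=0; Z[31]=0
i=32: min(r-i=3, Z[3]=0)=0; Z[32]=0
i=33: min(r-i=2, Z[4]=1)=1; Z[33]=1
i=34: min(r-i=1, Z[5]=0)=0; Z[34]=0
i=35: fresh scan; Z[35]=0
i=36: fresh scan; Z[36]=1 grow→box=[36,37)
i=37: fresh scan; Z[37]=0
i=38: fresh scan; Z[38]=0
i=39: fresh scan; Z[39]=1 grow→box=[39,40)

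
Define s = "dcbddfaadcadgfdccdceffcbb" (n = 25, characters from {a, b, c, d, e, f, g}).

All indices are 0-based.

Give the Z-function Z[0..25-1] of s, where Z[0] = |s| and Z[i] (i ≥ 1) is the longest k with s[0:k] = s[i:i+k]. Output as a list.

Z[0]=25
i=1: i≥r, start 0; Z[1]=0
i=2: i≥r, start 0; Z[2]=0
i=3: i≥r, start 0; Z[3]=1 scan→box=[3,4)
i=4: i≥r, start 0; Z[4]=1 scan→box=[4,5)
i=5: i≥r, start 0; Z[5]=0
i=6: i≥r, start 0; Z[6]=0
i=7: i≥r, start 0; Z[7]=0
i=8: i≥r, start 0; Z[8]=2 scan→box=[8,10)
i=9: min(r-i=1, Z[1]=0)=0; Z[9]=0
i=10: i≥r, start 0; Z[10]=0
i=11: i≥r, start 0; Z[11]=1 scan→box=[11,12)
i=12: i≥r, start 0; Z[12]=0
i=13: i≥r, start 0; Z[13]=0
i=14: i≥r, start 0; Z[14]=2 scan→box=[14,16)
i=15: min(r-i=1, Z[1]=0)=0; Z[15]=0
i=16: i≥r, start 0; Z[16]=0
i=17: i≥r, start 0; Z[17]=2 scan→box=[17,19)
i=18: min(r-i=1, Z[1]=0)=0; Z[18]=0
i=19: i≥r, start 0; Z[19]=0
i=20: i≥r, start 0; Z[20]=0
i=21: i≥r, start 0; Z[21]=0
i=22: i≥r, start 0; Z[22]=0
i=23: i≥r, start 0; Z[23]=0
i=24: i≥r, start 0; Z[24]=0

[25, 0, 0, 1, 1, 0, 0, 0, 2, 0, 0, 1, 0, 0, 2, 0, 0, 2, 0, 0, 0, 0, 0, 0, 0]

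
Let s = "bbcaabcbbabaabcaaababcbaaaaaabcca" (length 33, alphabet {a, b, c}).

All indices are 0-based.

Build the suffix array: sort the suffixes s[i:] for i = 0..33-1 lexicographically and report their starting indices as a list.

[32, 23, 24, 25, 15, 26, 16, 11, 3, 27, 9, 17, 12, 19, 4, 28, 22, 10, 8, 18, 7, 0, 13, 1, 20, 5, 29, 31, 14, 2, 21, 6, 30]

rank→(start, suffix):
  0 → (32, 'a')
  1 → (23, 'aaaaaabcca')
  2 → (24, 'aaaaabcca')
  3 → (25, 'aaaabcca')
  4 → (15, 'aaababcbaaaaaabcca')
  5 → (26, 'aaabcca')
  6 → (16, 'aababcbaaaaaabcca')
  7 → (11, 'aabcaaababcbaaaaaabcca')
  8 → (3, 'aabcbbabaabcaaababcbaaaaaabcca')
  9 → (27, 'aabcca')
  10 → (9, 'abaabcaaababcbaaaaaabcca')
  11 → (17, 'ababcbaaaaaabcca')
  12 → (12, 'abcaaababcbaaaaaabcca')
  13 → (19, 'abcbaaaaaabcca')
  14 → (4, 'abcbbabaabcaaababcbaaaaaabcca')
  15 → (28, 'abcca')
  16 → (22, 'baaaaaabcca')
  17 → (10, 'baabcaaababcbaaaaaabcca')
  18 → (8, 'babaabcaaababcbaaaaaabcca')
  19 → (18, 'babcbaaaaaabcca')
  20 → (7, 'bbabaabcaaababcbaaaaaabcca')
  21 → (0, 'bbcaabcbbabaabcaaababcbaaaaaabcca')
  22 → (13, 'bcaaababcbaaaaaabcca')
  23 → (1, 'bcaabcbbabaabcaaababcbaaaaaabcca')
  24 → (20, 'bcbaaaaaabcca')
  25 → (5, 'bcbbabaabcaaababcbaaaaaabcca')
  26 → (29, 'bcca')
  27 → (31, 'ca')
  28 → (14, 'caaababcbaaaaaabcca')
  29 → (2, 'caabcbbabaabcaaababcbaaaaaabcca')
  30 → (21, 'cbaaaaaabcca')
  31 → (6, 'cbbabaabcaaababcbaaaaaabcca')
  32 → (30, 'cca')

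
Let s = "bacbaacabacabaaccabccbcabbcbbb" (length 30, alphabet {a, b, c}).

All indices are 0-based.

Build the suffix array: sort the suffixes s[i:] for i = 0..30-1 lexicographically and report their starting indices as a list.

[4, 13, 11, 7, 23, 17, 9, 5, 1, 14, 29, 3, 12, 8, 0, 28, 27, 24, 21, 25, 18, 10, 6, 22, 16, 2, 26, 20, 15, 19]

rank | idx | suffix
   0 |   4 | aacabacabaaccabccbcabbcbbb
   1 |  13 | aaccabccbcabbcbbb
   2 |  11 | abaaccabccbcabbcbbb
   3 |   7 | abacabaaccabccbcabbcbbb
   4 |  23 | abbcbbb
   5 |  17 | abccbcabbcbbb
   6 |   9 | acabaaccabccbcabbcbbb
   7 |   5 | acabacabaaccabccbcabbcbbb
   8 |   1 | acbaacabacabaaccabccbcabbcbbb
   9 |  14 | accabccbcabbcbbb
  10 |  29 | b
  11 |   3 | baacabacabaaccabccbcabbcbbb
  12 |  12 | baaccabccbcabbcbbb
  13 |   8 | bacabaaccabccbcabbcbbb
  14 |   0 | bacbaacabacabaaccabccbcabbcbbb
  15 |  28 | bb
  16 |  27 | bbb
  17 |  24 | bbcbbb
  18 |  21 | bcabbcbbb
  19 |  25 | bcbbb
  20 |  18 | bccbcabbcbbb
  21 |  10 | cabaaccabccbcabbcbbb
  22 |   6 | cabacabaaccabccbcabbcbbb
  23 |  22 | cabbcbbb
  24 |  16 | cabccbcabbcbbb
  25 |   2 | cbaacabacabaaccabccbcabbcbbb
  26 |  26 | cbbb
  27 |  20 | cbcabbcbbb
  28 |  15 | ccabccbcabbcbbb
  29 |  19 | ccbcabbcbbb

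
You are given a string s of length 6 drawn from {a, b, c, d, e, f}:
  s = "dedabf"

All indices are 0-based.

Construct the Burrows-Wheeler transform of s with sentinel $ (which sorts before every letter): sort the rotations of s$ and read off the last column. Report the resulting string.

fdae$db

rank  rotation last
    0  $dedabf  f
    1  abf$ded  d
    2  bf$deda  a
    3  dabf$de  e
    4  dedabf$  $
    5  edabf$d  d
    6  f$dedab  b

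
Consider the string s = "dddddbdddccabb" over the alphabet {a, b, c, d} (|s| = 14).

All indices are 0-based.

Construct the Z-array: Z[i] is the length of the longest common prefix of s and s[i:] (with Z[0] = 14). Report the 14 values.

[14, 4, 3, 2, 1, 0, 3, 2, 1, 0, 0, 0, 0, 0]

Z[0]=14
i=1: i≥r, start 0; Z[1]=4 grow→box=[1,5)
i=2: min(r-i=3, Z[1]=4)=3; Z[2]=3
i=3: min(r-i=2, Z[2]=3)=2; Z[3]=2
i=4: min(r-i=1, Z[3]=2)=1; Z[4]=1
i=5: i≥r, start 0; Z[5]=0
i=6: i≥r, start 0; Z[6]=3 grow→box=[6,9)
i=7: min(r-i=2, Z[1]=4)=2; Z[7]=2
i=8: min(r-i=1, Z[2]=3)=1; Z[8]=1
i=9: i≥r, start 0; Z[9]=0
i=10: i≥r, start 0; Z[10]=0
i=11: i≥r, start 0; Z[11]=0
i=12: i≥r, start 0; Z[12]=0
i=13: i≥r, start 0; Z[13]=0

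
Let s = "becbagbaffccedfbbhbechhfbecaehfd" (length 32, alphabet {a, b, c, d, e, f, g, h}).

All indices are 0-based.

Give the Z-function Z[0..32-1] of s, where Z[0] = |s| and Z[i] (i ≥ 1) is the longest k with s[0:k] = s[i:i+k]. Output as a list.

Z[0]=32
i=1: fresh scan; Z[1]=0
i=2: fresh scan; Z[2]=0
i=3: fresh scan; Z[3]=1 scan→box=[3,4)
i=4: fresh scan; Z[4]=0
i=5: fresh scan; Z[5]=0
i=6: fresh scan; Z[6]=1 scan→box=[6,7)
i=7: fresh scan; Z[7]=0
i=8: fresh scan; Z[8]=0
i=9: fresh scan; Z[9]=0
i=10: fresh scan; Z[10]=0
i=11: fresh scan; Z[11]=0
i=12: fresh scan; Z[12]=0
i=13: fresh scan; Z[13]=0
i=14: fresh scan; Z[14]=0
i=15: fresh scan; Z[15]=1 scan→box=[15,16)
i=16: fresh scan; Z[16]=1 scan→box=[16,17)
i=17: fresh scan; Z[17]=0
i=18: fresh scan; Z[18]=3 scan→box=[18,21)
i=19: min(r-i=2, Z[1]=0)=0; Z[19]=0
i=20: min(r-i=1, Z[2]=0)=0; Z[20]=0
i=21: fresh scan; Z[21]=0
i=22: fresh scan; Z[22]=0
i=23: fresh scan; Z[23]=0
i=24: fresh scan; Z[24]=3 scan→box=[24,27)
i=25: min(r-i=2, Z[1]=0)=0; Z[25]=0
i=26: min(r-i=1, Z[2]=0)=0; Z[26]=0
i=27: fresh scan; Z[27]=0
i=28: fresh scan; Z[28]=0
i=29: fresh scan; Z[29]=0
i=30: fresh scan; Z[30]=0
i=31: fresh scan; Z[31]=0

[32, 0, 0, 1, 0, 0, 1, 0, 0, 0, 0, 0, 0, 0, 0, 1, 1, 0, 3, 0, 0, 0, 0, 0, 3, 0, 0, 0, 0, 0, 0, 0]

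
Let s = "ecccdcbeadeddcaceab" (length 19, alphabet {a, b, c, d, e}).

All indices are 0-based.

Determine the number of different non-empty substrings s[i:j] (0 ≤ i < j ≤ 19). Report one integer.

173

rank | idx | suffix
   0 |  17 | ab
   1 |  14 | aceab
   2 |   8 | adeddcaceab
   3 |  18 | b
   4 |   6 | beadeddcaceab
   5 |  13 | caceab
   6 |   5 | cbeadeddcaceab
   7 |   1 | cccdcbeadeddcaceab
   8 |   2 | ccdcbeadeddcaceab
   9 |   3 | cdcbeadeddcaceab
  10 |  15 | ceab
  11 |  12 | dcaceab
  12 |   4 | dcbeadeddcaceab
  13 |  11 | ddcaceab
  14 |   9 | deddcaceab
  15 |  16 | eab
  16 |   7 | eadeddcaceab
  17 |   0 | ecccdcbeadeddcaceab
  18 |  10 | eddcaceab

SA = [17, 14, 8, 18, 6, 13, 5, 1, 2, 3, 15, 12, 4, 11, 9, 16, 7, 0, 10]
rank  pair      lcp
   1  s[17:],s[14:]  1  'a'
   2  s[14:],s[8:]  1  'a'
   3  s[8:],s[18:]  0  ''
   4  s[18:],s[6:]  1  'b'
   5  s[6:],s[13:]  0  ''
   6  s[13:],s[5:]  1  'c'
   7  s[5:],s[1:]  1  'c'
   8  s[1:],s[2:]  2  'cc'
   9  s[2:],s[3:]  1  'c'
  10  s[3:],s[15:]  1  'c'
  11  s[15:],s[12:]  0  ''
  12  s[12:],s[4:]  2  'dc'
  13  s[4:],s[11:]  1  'd'
  14  s[11:],s[9:]  1  'd'
  15  s[9:],s[16:]  0  ''
  16  s[16:],s[7:]  2  'ea'
  17  s[7:],s[0:]  1  'e'
  18  s[0:],s[10:]  1  'e'

n(n+1)/2 = 19·20/2 = 190
Σ LCP = 0 + 1 + 1 + 0 + 1 + 0 + 1 + 1 + 2 + 1 + 1 + 0 + 2 + 1 + 1 + 0 + 2 + 1 + 1 = 17
distinct = 190 − 17 = 173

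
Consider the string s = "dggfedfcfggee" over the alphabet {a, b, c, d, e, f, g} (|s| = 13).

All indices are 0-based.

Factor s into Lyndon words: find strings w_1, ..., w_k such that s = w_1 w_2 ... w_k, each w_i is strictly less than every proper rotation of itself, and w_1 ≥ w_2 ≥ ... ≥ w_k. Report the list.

emit factor 1: 'dggfe' (i=0, period=5)
emit factor 2: 'df' (i=5, period=2)
emit factor 3: 'cfggee' (i=7, period=6)

["dggfe", "df", "cfggee"]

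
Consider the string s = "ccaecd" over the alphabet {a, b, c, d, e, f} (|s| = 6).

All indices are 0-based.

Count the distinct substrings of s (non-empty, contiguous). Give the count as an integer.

19

rank→(start, suffix):
  0 → (2, 'aecd')
  1 → (1, 'caecd')
  2 → (0, 'ccaecd')
  3 → (4, 'cd')
  4 → (5, 'd')
  5 → (3, 'ecd')

SA = [2, 1, 0, 4, 5, 3]
rank  pair      lcp
   1  s[2:],s[1:]  0  ''
   2  s[1:],s[0:]  1  'c'
   3  s[0:],s[4:]  1  'c'
   4  s[4:],s[5:]  0  ''
   5  s[5:],s[3:]  0  ''

n(n+1)/2 = 6·7/2 = 21
Σ LCP = 0 + 0 + 1 + 1 + 0 + 0 = 2
distinct = 21 − 2 = 19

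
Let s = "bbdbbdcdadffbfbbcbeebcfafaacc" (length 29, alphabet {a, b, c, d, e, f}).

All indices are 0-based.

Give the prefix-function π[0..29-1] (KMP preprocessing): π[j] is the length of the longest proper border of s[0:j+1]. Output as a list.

[0, 1, 0, 1, 2, 3, 0, 0, 0, 0, 0, 0, 1, 0, 1, 2, 0, 1, 0, 0, 1, 0, 0, 0, 0, 0, 0, 0, 0]

π[0] = 0
j=1 s[j]='b': π[1]=1 (border 'b')
j=2 s[j]='d': k: 1→0; π[2]=0 (border '')
j=3 s[j]='b': π[3]=1 (border 'b')
j=4 s[j]='b': π[4]=2 (border 'bb')
j=5 s[j]='d': π[5]=3 (border 'bbd')
j=6 s[j]='c': k: 3→0; π[6]=0 (border '')
j=7 s[j]='d': π[7]=0 (border '')
j=8 s[j]='a': π[8]=0 (border '')
j=9 s[j]='d': π[9]=0 (border '')
j=10 s[j]='f': π[10]=0 (border '')
j=11 s[j]='f': π[11]=0 (border '')
j=12 s[j]='b': π[12]=1 (border 'b')
j=13 s[j]='f': k: 1→0; π[13]=0 (border '')
j=14 s[j]='b': π[14]=1 (border 'b')
j=15 s[j]='b': π[15]=2 (border 'bb')
j=16 s[j]='c': k: 2→1→0; π[16]=0 (border '')
j=17 s[j]='b': π[17]=1 (border 'b')
j=18 s[j]='e': k: 1→0; π[18]=0 (border '')
j=19 s[j]='e': π[19]=0 (border '')
j=20 s[j]='b': π[20]=1 (border 'b')
j=21 s[j]='c': k: 1→0; π[21]=0 (border '')
j=22 s[j]='f': π[22]=0 (border '')
j=23 s[j]='a': π[23]=0 (border '')
j=24 s[j]='f': π[24]=0 (border '')
j=25 s[j]='a': π[25]=0 (border '')
j=26 s[j]='a': π[26]=0 (border '')
j=27 s[j]='c': π[27]=0 (border '')
j=28 s[j]='c': π[28]=0 (border '')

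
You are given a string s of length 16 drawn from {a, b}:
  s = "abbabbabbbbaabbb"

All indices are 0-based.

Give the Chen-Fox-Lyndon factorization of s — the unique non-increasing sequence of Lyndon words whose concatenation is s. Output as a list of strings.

["abbabbabbbb", "aabbb"]

emit factor 1: 'abbabbabbbb' (i=0, period=11)
emit factor 2: 'aabbb' (i=11, period=5)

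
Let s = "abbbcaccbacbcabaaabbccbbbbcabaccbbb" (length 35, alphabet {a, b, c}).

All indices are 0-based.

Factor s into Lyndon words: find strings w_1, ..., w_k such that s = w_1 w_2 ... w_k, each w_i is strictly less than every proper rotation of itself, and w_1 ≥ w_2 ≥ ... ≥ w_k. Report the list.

["abbbcaccbacbc", "ab", "aaabbccbbbbcabaccbbb"]

emit factor 1: 'abbbcaccbacbc' (i=0, period=13)
emit factor 2: 'ab' (i=13, period=2)
emit factor 3: 'aaabbccbbbbcabaccbbb' (i=15, period=20)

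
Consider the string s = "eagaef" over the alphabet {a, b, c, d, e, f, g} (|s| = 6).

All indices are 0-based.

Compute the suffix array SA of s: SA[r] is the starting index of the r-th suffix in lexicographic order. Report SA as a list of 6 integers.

[3, 1, 0, 4, 5, 2]

sorted suffixes:
  #0 SA[0]=3  'aef'
  #1 SA[1]=1  'agaef'
  #2 SA[2]=0  'eagaef'
  #3 SA[3]=4  'ef'
  #4 SA[4]=5  'f'
  #5 SA[5]=2  'gaef'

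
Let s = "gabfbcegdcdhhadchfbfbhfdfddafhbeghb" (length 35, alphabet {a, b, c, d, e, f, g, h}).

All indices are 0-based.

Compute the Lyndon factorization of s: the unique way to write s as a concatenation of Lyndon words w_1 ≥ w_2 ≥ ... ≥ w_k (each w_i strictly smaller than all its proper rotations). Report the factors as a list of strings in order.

emit factor 1: 'g' (i=0, period=1)
emit factor 2: 'abfbcegdcdhhadchfbfbhfdfddafhbeghb' (i=1, period=34)

["g", "abfbcegdcdhhadchfbfbhfdfddafhbeghb"]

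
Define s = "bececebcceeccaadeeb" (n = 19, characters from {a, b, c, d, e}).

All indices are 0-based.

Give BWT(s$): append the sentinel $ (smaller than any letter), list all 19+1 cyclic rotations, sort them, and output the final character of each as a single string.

rank  rotation              last
    0  $bececebcceeccaadeeb  b
    1  aadeeb$bececebcceecc  c
    2  adeeb$bececebcceecca  a
    3  b$bececebcceeccaadee  e
    4  bcceeccaadeeb$becece  e
    5  bececebcceeccaadeeb$  $
    6  caadeeb$bececebcceec  c
    7  ccaadeeb$bececebccee  e
    8  cceeccaadeeb$bececeb  b
    9  cebcceeccaadeeb$bece  e
   10  cecebcceeccaadeeb$be  e
   11  ceeccaadeeb$bececebc  c
   12  deeb$bececebcceeccaa  a
   13  eb$bececebcceeccaade  e
   14  ebcceeccaadeeb$becec  c
   15  eccaadeeb$bececebcce  e
   16  ecebcceeccaadeeb$bec  c
   17  ececebcceeccaadeeb$b  b
   18  eeb$bececebcceeccaad  d
   19  eeccaadeeb$bececebcc  c

bcaee$cebeecaececbdc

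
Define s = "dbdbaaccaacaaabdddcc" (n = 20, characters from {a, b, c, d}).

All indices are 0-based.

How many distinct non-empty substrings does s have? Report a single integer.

sorted suffixes:
  #0 SA[0]=11  'aaabdddcc'
  #1 SA[1]=12  'aabdddcc'
  #2 SA[2]=8  'aacaaabdddcc'
  #3 SA[3]=4  'aaccaacaaabdddcc'
  #4 SA[4]=13  'abdddcc'
  #5 SA[5]=9  'acaaabdddcc'
  #6 SA[6]=5  'accaacaaabdddcc'
  #7 SA[7]=3  'baaccaacaaabdddcc'
  #8 SA[8]=1  'bdbaaccaacaaabdddcc'
  #9 SA[9]=14  'bdddcc'
  #10 SA[10]=19  'c'
  #11 SA[11]=10  'caaabdddcc'
  #12 SA[12]=7  'caacaaabdddcc'
  #13 SA[13]=18  'cc'
  #14 SA[14]=6  'ccaacaaabdddcc'
  #15 SA[15]=2  'dbaaccaacaaabdddcc'
  #16 SA[16]=0  'dbdbaaccaacaaabdddcc'
  #17 SA[17]=17  'dcc'
  #18 SA[18]=16  'ddcc'
  #19 SA[19]=15  'dddcc'

SA = [11, 12, 8, 4, 13, 9, 5, 3, 1, 14, 19, 10, 7, 18, 6, 2, 0, 17, 16, 15]
rank  pair      lcp
   1  s[11:],s[12:]  2  'aa'
   2  s[12:],s[8:]  2  'aa'
   3  s[8:],s[4:]  3  'aac'
   4  s[4:],s[13:]  1  'a'
   5  s[13:],s[9:]  1  'a'
   6  s[9:],s[5:]  2  'ac'
   7  s[5:],s[3:]  0  ''
   8  s[3:],s[1:]  1  'b'
   9  s[1:],s[14:]  2  'bd'
  10  s[14:],s[19:]  0  ''
  11  s[19:],s[10:]  1  'c'
  12  s[10:],s[7:]  3  'caa'
  13  s[7:],s[18:]  1  'c'
  14  s[18:],s[6:]  2  'cc'
  15  s[6:],s[2:]  0  ''
  16  s[2:],s[0:]  2  'db'
  17  s[0:],s[17:]  1  'd'
  18  s[17:],s[16:]  1  'd'
  19  s[16:],s[15:]  2  'dd'

n(n+1)/2 = 20·21/2 = 210
Σ LCP = 0 + 2 + 2 + 3 + 1 + 1 + 2 + 0 + 1 + 2 + 0 + 1 + 3 + 1 + 2 + 0 + 2 + 1 + 1 + 2 = 27
distinct = 210 − 27 = 183

183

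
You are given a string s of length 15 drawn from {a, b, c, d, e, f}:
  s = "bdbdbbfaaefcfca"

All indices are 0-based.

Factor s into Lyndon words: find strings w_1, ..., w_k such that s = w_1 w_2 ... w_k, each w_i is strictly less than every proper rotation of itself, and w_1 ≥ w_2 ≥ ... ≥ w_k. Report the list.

emit factor 1: 'bd' (i=0, period=2)
emit factor 2: 'bd' (i=2, period=2)
emit factor 3: 'bbf' (i=4, period=3)
emit factor 4: 'aaefcfc' (i=7, period=7)
emit factor 5: 'a' (i=14, period=1)

["bd", "bd", "bbf", "aaefcfc", "a"]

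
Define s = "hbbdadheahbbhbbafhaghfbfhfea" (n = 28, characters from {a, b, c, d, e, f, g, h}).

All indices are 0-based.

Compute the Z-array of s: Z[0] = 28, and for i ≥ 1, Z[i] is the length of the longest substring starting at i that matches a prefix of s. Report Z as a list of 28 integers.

Z[0]=28
i=1: fresh scan; Z[1]=0
i=2: fresh scan; Z[2]=0
i=3: fresh scan; Z[3]=0
i=4: fresh scan; Z[4]=0
i=5: fresh scan; Z[5]=0
i=6: fresh scan; Z[6]=1 extend→box=[6,7)
i=7: fresh scan; Z[7]=0
i=8: fresh scan; Z[8]=0
i=9: fresh scan; Z[9]=3 extend→box=[9,12)
i=10: min(r-i=2, Z[1]=0)=0; Z[10]=0
i=11: min(r-i=1, Z[2]=0)=0; Z[11]=0
i=12: fresh scan; Z[12]=3 extend→box=[12,15)
i=13: min(r-i=2, Z[1]=0)=0; Z[13]=0
i=14: min(r-i=1, Z[2]=0)=0; Z[14]=0
i=15: fresh scan; Z[15]=0
i=16: fresh scan; Z[16]=0
i=17: fresh scan; Z[17]=1 extend→box=[17,18)
i=18: fresh scan; Z[18]=0
i=19: fresh scan; Z[19]=0
i=20: fresh scan; Z[20]=1 extend→box=[20,21)
i=21: fresh scan; Z[21]=0
i=22: fresh scan; Z[22]=0
i=23: fresh scan; Z[23]=0
i=24: fresh scan; Z[24]=1 extend→box=[24,25)
i=25: fresh scan; Z[25]=0
i=26: fresh scan; Z[26]=0
i=27: fresh scan; Z[27]=0

[28, 0, 0, 0, 0, 0, 1, 0, 0, 3, 0, 0, 3, 0, 0, 0, 0, 1, 0, 0, 1, 0, 0, 0, 1, 0, 0, 0]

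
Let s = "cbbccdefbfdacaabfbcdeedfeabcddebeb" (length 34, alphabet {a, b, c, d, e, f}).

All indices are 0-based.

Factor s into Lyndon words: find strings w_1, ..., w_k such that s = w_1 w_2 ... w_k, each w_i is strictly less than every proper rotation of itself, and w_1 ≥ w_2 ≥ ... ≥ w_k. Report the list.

["c", "bbccdefbfd", "ac", "aabfbcdeedfeabcddebeb"]

emit factor 1: 'c' (i=0, period=1)
emit factor 2: 'bbccdefbfd' (i=1, period=10)
emit factor 3: 'ac' (i=11, period=2)
emit factor 4: 'aabfbcdeedfeabcddebeb' (i=13, period=21)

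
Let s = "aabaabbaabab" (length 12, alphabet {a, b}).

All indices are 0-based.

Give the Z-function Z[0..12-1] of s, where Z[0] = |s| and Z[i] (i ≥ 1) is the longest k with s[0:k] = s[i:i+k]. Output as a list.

[12, 1, 0, 3, 1, 0, 0, 4, 1, 0, 1, 0]

Z[0]=12
i=1: fresh scan; Z[1]=1 grow→box=[1,2)
i=2: fresh scan; Z[2]=0
i=3: fresh scan; Z[3]=3 grow→box=[3,6)
i=4: min(r-i=2, Z[1]=1)=1; Z[4]=1
i=5: min(r-i=1, Z[2]=0)=0; Z[5]=0
i=6: fresh scan; Z[6]=0
i=7: fresh scan; Z[7]=4 grow→box=[7,11)
i=8: min(r-i=3, Z[1]=1)=1; Z[8]=1
i=9: min(r-i=2, Z[2]=0)=0; Z[9]=0
i=10: min(r-i=1, Z[3]=3)=1; Z[10]=1
i=11: fresh scan; Z[11]=0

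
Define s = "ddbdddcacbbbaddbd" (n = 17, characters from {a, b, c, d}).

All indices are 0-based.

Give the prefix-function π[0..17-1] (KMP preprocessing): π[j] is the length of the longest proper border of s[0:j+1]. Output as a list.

[0, 1, 0, 1, 2, 2, 0, 0, 0, 0, 0, 0, 0, 1, 2, 3, 4]

π[0] = 0
j=1 s[j]='d': π[1]=1 (border 'd')
j=2 s[j]='b': k: 1→0; π[2]=0 (border '')
j=3 s[j]='d': π[3]=1 (border 'd')
j=4 s[j]='d': π[4]=2 (border 'dd')
j=5 s[j]='d': k: 2→1; π[5]=2 (border 'dd')
j=6 s[j]='c': k: 2→1→0; π[6]=0 (border '')
j=7 s[j]='a': π[7]=0 (border '')
j=8 s[j]='c': π[8]=0 (border '')
j=9 s[j]='b': π[9]=0 (border '')
j=10 s[j]='b': π[10]=0 (border '')
j=11 s[j]='b': π[11]=0 (border '')
j=12 s[j]='a': π[12]=0 (border '')
j=13 s[j]='d': π[13]=1 (border 'd')
j=14 s[j]='d': π[14]=2 (border 'dd')
j=15 s[j]='b': π[15]=3 (border 'ddb')
j=16 s[j]='d': π[16]=4 (border 'ddbd')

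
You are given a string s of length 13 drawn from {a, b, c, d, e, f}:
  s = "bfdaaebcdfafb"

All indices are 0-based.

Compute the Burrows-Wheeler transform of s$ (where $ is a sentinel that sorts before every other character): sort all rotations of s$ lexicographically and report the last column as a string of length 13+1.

rank  rotation        last
    0  $bfdaaebcdfafb  b
    1  aaebcdfafb$bfd  d
    2  aebcdfafb$bfda  a
    3  afb$bfdaaebcdf  f
    4  b$bfdaaebcdfaf  f
    5  bcdfafb$bfdaae  e
    6  bfdaaebcdfafb$  $
    7  cdfafb$bfdaaeb  b
    8  daaebcdfafb$bf  f
    9  dfafb$bfdaaebc  c
   10  ebcdfafb$bfdaa  a
   11  fafb$bfdaaebcd  d
   12  fb$bfdaaebcdfa  a
   13  fdaaebcdfafb$b  b

bdaffe$bfcadab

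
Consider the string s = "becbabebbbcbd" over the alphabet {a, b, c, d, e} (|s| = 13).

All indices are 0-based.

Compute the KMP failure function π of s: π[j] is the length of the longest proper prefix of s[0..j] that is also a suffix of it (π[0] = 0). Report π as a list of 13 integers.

[0, 0, 0, 1, 0, 1, 2, 1, 1, 1, 0, 1, 0]

π[0] = 0
j=1 s[j]='e': π[1]=0 (border '')
j=2 s[j]='c': π[2]=0 (border '')
j=3 s[j]='b': π[3]=1 (border 'b')
j=4 s[j]='a': k: 1→0; π[4]=0 (border '')
j=5 s[j]='b': π[5]=1 (border 'b')
j=6 s[j]='e': π[6]=2 (border 'be')
j=7 s[j]='b': k: 2→0; π[7]=1 (border 'b')
j=8 s[j]='b': k: 1→0; π[8]=1 (border 'b')
j=9 s[j]='b': k: 1→0; π[9]=1 (border 'b')
j=10 s[j]='c': k: 1→0; π[10]=0 (border '')
j=11 s[j]='b': π[11]=1 (border 'b')
j=12 s[j]='d': k: 1→0; π[12]=0 (border '')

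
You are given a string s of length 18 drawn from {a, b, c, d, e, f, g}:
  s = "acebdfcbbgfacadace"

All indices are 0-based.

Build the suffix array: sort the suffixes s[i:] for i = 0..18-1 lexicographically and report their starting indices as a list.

[11, 15, 0, 13, 7, 3, 8, 12, 6, 16, 1, 14, 4, 17, 2, 10, 5, 9]

rank→(start, suffix):
  0 → (11, 'acadace')
  1 → (15, 'ace')
  2 → (0, 'acebdfcbbgfacadace')
  3 → (13, 'adace')
  4 → (7, 'bbgfacadace')
  5 → (3, 'bdfcbbgfacadace')
  6 → (8, 'bgfacadace')
  7 → (12, 'cadace')
  8 → (6, 'cbbgfacadace')
  9 → (16, 'ce')
  10 → (1, 'cebdfcbbgfacadace')
  11 → (14, 'dace')
  12 → (4, 'dfcbbgfacadace')
  13 → (17, 'e')
  14 → (2, 'ebdfcbbgfacadace')
  15 → (10, 'facadace')
  16 → (5, 'fcbbgfacadace')
  17 → (9, 'gfacadace')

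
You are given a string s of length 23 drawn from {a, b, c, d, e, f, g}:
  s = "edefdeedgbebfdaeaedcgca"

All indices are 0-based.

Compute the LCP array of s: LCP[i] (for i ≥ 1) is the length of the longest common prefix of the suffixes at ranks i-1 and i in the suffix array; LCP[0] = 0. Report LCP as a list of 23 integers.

[0, 1, 2, 0, 1, 0, 1, 0, 1, 1, 2, 1, 0, 1, 1, 2, 2, 1, 1, 0, 2, 0, 1]

rank | idx | suffix
   0 |  22 | a
   1 |  14 | aeaedcgca
   2 |  16 | aedcgca
   3 |   9 | bebfdaeaedcgca
   4 |  11 | bfdaeaedcgca
   5 |  21 | ca
   6 |  19 | cgca
   7 |  13 | daeaedcgca
   8 |  18 | dcgca
   9 |   4 | deedgbebfdaeaedcgca
  10 |   1 | defdeedgbebfdaeaedcgca
  11 |   7 | dgbebfdaeaedcgca
  12 |  15 | eaedcgca
  13 |  10 | ebfdaeaedcgca
  14 |  17 | edcgca
  15 |   0 | edefdeedgbebfdaeaedcgca
  16 |   6 | edgbebfdaeaedcgca
  17 |   5 | eedgbebfdaeaedcgca
  18 |   2 | efdeedgbebfdaeaedcgca
  19 |  12 | fdaeaedcgca
  20 |   3 | fdeedgbebfdaeaedcgca
  21 |   8 | gbebfdaeaedcgca
  22 |  20 | gca

SA = [22, 14, 16, 9, 11, 21, 19, 13, 18, 4, 1, 7, 15, 10, 17, 0, 6, 5, 2, 12, 3, 8, 20]
[i] adj suffixes → lcp
  [1] 22/14 → 1 ('a')
  [2] 14/16 → 2 ('ae')
  [3] 16/9 → 0 ('')
  [4] 9/11 → 1 ('b')
  [5] 11/21 → 0 ('')
  [6] 21/19 → 1 ('c')
  [7] 19/13 → 0 ('')
  [8] 13/18 → 1 ('d')
  [9] 18/4 → 1 ('d')
  [10] 4/1 → 2 ('de')
  [11] 1/7 → 1 ('d')
  [12] 7/15 → 0 ('')
  [13] 15/10 → 1 ('e')
  [14] 10/17 → 1 ('e')
  [15] 17/0 → 2 ('ed')
  [16] 0/6 → 2 ('ed')
  [17] 6/5 → 1 ('e')
  [18] 5/2 → 1 ('e')
  [19] 2/12 → 0 ('')
  [20] 12/3 → 2 ('fd')
  [21] 3/8 → 0 ('')
  [22] 8/20 → 1 ('g')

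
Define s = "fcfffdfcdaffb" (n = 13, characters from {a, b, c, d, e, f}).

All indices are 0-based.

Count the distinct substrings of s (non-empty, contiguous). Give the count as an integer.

rank | idx | suffix
   0 |   9 | affb
   1 |  12 | b
   2 |   7 | cdaffb
   3 |   1 | cfffdfcdaffb
   4 |   8 | daffb
   5 |   5 | dfcdaffb
   6 |  11 | fb
   7 |   6 | fcdaffb
   8 |   0 | fcfffdfcdaffb
   9 |   4 | fdfcdaffb
  10 |  10 | ffb
  11 |   3 | ffdfcdaffb
  12 |   2 | fffdfcdaffb

SA = [9, 12, 7, 1, 8, 5, 11, 6, 0, 4, 10, 3, 2]
i: (SA[i-1],SA[i]) lcp shared
  1: (9,12) 0 ''
  2: (12,7) 0 ''
  3: (7,1) 1 'c'
  4: (1,8) 0 ''
  5: (8,5) 1 'd'
  6: (5,11) 0 ''
  7: (11,6) 1 'f'
  8: (6,0) 2 'fc'
  9: (0,4) 1 'f'
  10: (4,10) 1 'f'
  11: (10,3) 2 'ff'
  12: (3,2) 2 'ff'

n(n+1)/2 = 13·14/2 = 91
Σ LCP = 0 + 0 + 0 + 1 + 0 + 1 + 0 + 1 + 2 + 1 + 1 + 2 + 2 = 11
distinct = 91 − 11 = 80

80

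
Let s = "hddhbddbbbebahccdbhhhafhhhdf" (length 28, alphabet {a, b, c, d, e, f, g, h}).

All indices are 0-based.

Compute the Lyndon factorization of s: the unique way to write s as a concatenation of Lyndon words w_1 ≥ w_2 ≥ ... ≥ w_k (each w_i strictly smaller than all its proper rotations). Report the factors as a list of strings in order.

emit factor 1: 'h' (i=0, period=1)
emit factor 2: 'ddh' (i=1, period=3)
emit factor 3: 'bdd' (i=4, period=3)
emit factor 4: 'bbbe' (i=7, period=4)
emit factor 5: 'b' (i=11, period=1)
emit factor 6: 'ahccdbhhh' (i=12, period=9)
emit factor 7: 'afhhhdf' (i=21, period=7)

["h", "ddh", "bdd", "bbbe", "b", "ahccdbhhh", "afhhhdf"]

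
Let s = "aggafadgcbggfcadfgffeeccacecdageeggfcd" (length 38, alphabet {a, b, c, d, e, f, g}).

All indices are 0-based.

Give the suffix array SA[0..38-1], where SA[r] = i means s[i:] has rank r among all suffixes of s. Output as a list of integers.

rank→(start, suffix):
  0 → (24, 'acecdageeggfcd')
  1 → (14, 'adfgffeeccacecdageeggfcd')
  2 → (5, 'adgcbggfcadfgffeeccacecdageeggfcd')
  3 → (3, 'afadgcbggfcadfgffeeccacecdageeggfcd')
  4 → (29, 'ageeggfcd')
  5 → (0, 'aggafadgcbggfcadfgffeeccacecdageeggfcd')
  6 → (9, 'bggfcadfgffeeccacecdageeggfcd')
  7 → (23, 'cacecdageeggfcd')
  8 → (13, 'cadfgffeeccacecdageeggfcd')
  9 → (8, 'cbggfcadfgffeeccacecdageeggfcd')
  10 → (22, 'ccacecdageeggfcd')
  11 → (36, 'cd')
  12 → (27, 'cdageeggfcd')
  13 → (25, 'cecdageeggfcd')
  14 → (37, 'd')
  15 → (28, 'dageeggfcd')
  16 → (15, 'dfgffeeccacecdageeggfcd')
  17 → (6, 'dgcbggfcadfgffeeccacecdageeggfcd')
  18 → (21, 'eccacecdageeggfcd')
  19 → (26, 'ecdageeggfcd')
  20 → (20, 'eeccacecdageeggfcd')
  21 → (31, 'eeggfcd')
  22 → (32, 'eggfcd')
  23 → (4, 'fadgcbggfcadfgffeeccacecdageeggfcd')
  24 → (12, 'fcadfgffeeccacecdageeggfcd')
  25 → (35, 'fcd')
  26 → (19, 'feeccacecdageeggfcd')
  27 → (18, 'ffeeccacecdageeggfcd')
  28 → (16, 'fgffeeccacecdageeggfcd')
  29 → (2, 'gafadgcbggfcadfgffeeccacecdageeggfcd')
  30 → (7, 'gcbggfcadfgffeeccacecdageeggfcd')
  31 → (30, 'geeggfcd')
  32 → (11, 'gfcadfgffeeccacecdageeggfcd')
  33 → (34, 'gfcd')
  34 → (17, 'gffeeccacecdageeggfcd')
  35 → (1, 'ggafadgcbggfcadfgffeeccacecdageeggfcd')
  36 → (10, 'ggfcadfgffeeccacecdageeggfcd')
  37 → (33, 'ggfcd')

[24, 14, 5, 3, 29, 0, 9, 23, 13, 8, 22, 36, 27, 25, 37, 28, 15, 6, 21, 26, 20, 31, 32, 4, 12, 35, 19, 18, 16, 2, 7, 30, 11, 34, 17, 1, 10, 33]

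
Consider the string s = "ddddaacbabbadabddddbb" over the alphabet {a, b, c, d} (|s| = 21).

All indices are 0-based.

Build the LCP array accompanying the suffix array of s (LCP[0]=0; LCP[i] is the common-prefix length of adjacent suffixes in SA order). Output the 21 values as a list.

[0, 1, 2, 1, 1, 0, 1, 2, 1, 2, 1, 0, 0, 2, 1, 1, 2, 2, 3, 3, 4]

rank | idx | suffix
   0 |   4 | aacbabbadabddddbb
   1 |   8 | abbadabddddbb
   2 |  13 | abddddbb
   3 |   5 | acbabbadabddddbb
   4 |  11 | adabddddbb
   5 |  20 | b
   6 |   7 | babbadabddddbb
   7 |  10 | badabddddbb
   8 |  19 | bb
   9 |   9 | bbadabddddbb
  10 |  14 | bddddbb
  11 |   6 | cbabbadabddddbb
  12 |   3 | daacbabbadabddddbb
  13 |  12 | dabddddbb
  14 |  18 | dbb
  15 |   2 | ddaacbabbadabddddbb
  16 |  17 | ddbb
  17 |   1 | dddaacbabbadabddddbb
  18 |  16 | dddbb
  19 |   0 | ddddaacbabbadabddddbb
  20 |  15 | ddddbb

SA = [4, 8, 13, 5, 11, 20, 7, 10, 19, 9, 14, 6, 3, 12, 18, 2, 17, 1, 16, 0, 15]
[i] adj suffixes → lcp
  [1] 4/8 → 1 ('a')
  [2] 8/13 → 2 ('ab')
  [3] 13/5 → 1 ('a')
  [4] 5/11 → 1 ('a')
  [5] 11/20 → 0 ('')
  [6] 20/7 → 1 ('b')
  [7] 7/10 → 2 ('ba')
  [8] 10/19 → 1 ('b')
  [9] 19/9 → 2 ('bb')
  [10] 9/14 → 1 ('b')
  [11] 14/6 → 0 ('')
  [12] 6/3 → 0 ('')
  [13] 3/12 → 2 ('da')
  [14] 12/18 → 1 ('d')
  [15] 18/2 → 1 ('d')
  [16] 2/17 → 2 ('dd')
  [17] 17/1 → 2 ('dd')
  [18] 1/16 → 3 ('ddd')
  [19] 16/0 → 3 ('ddd')
  [20] 0/15 → 4 ('dddd')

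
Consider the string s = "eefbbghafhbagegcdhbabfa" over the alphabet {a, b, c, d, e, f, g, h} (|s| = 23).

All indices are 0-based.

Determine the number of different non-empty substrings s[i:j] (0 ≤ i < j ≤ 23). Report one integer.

258

rank→(start, suffix):
  0 → (22, 'a')
  1 → (19, 'abfa')
  2 → (7, 'afhbagegcdhbabfa')
  3 → (11, 'agegcdhbabfa')
  4 → (18, 'babfa')
  5 → (10, 'bagegcdhbabfa')
  6 → (3, 'bbghafhbagegcdhbabfa')
  7 → (20, 'bfa')
  8 → (4, 'bghafhbagegcdhbabfa')
  9 → (15, 'cdhbabfa')
  10 → (16, 'dhbabfa')
  11 → (0, 'eefbbghafhbagegcdhbabfa')
  12 → (1, 'efbbghafhbagegcdhbabfa')
  13 → (13, 'egcdhbabfa')
  14 → (21, 'fa')
  15 → (2, 'fbbghafhbagegcdhbabfa')
  16 → (8, 'fhbagegcdhbabfa')
  17 → (14, 'gcdhbabfa')
  18 → (12, 'gegcdhbabfa')
  19 → (5, 'ghafhbagegcdhbabfa')
  20 → (6, 'hafhbagegcdhbabfa')
  21 → (17, 'hbabfa')
  22 → (9, 'hbagegcdhbabfa')

SA = [22, 19, 7, 11, 18, 10, 3, 20, 4, 15, 16, 0, 1, 13, 21, 2, 8, 14, 12, 5, 6, 17, 9]
[i] adj suffixes → lcp
  [1] 22/19 → 1 ('a')
  [2] 19/7 → 1 ('a')
  [3] 7/11 → 1 ('a')
  [4] 11/18 → 0 ('')
  [5] 18/10 → 2 ('ba')
  [6] 10/3 → 1 ('b')
  [7] 3/20 → 1 ('b')
  [8] 20/4 → 1 ('b')
  [9] 4/15 → 0 ('')
  [10] 15/16 → 0 ('')
  [11] 16/0 → 0 ('')
  [12] 0/1 → 1 ('e')
  [13] 1/13 → 1 ('e')
  [14] 13/21 → 0 ('')
  [15] 21/2 → 1 ('f')
  [16] 2/8 → 1 ('f')
  [17] 8/14 → 0 ('')
  [18] 14/12 → 1 ('g')
  [19] 12/5 → 1 ('g')
  [20] 5/6 → 0 ('')
  [21] 6/17 → 1 ('h')
  [22] 17/9 → 3 ('hba')

n(n+1)/2 = 23·24/2 = 276
Σ LCP = 0 + 1 + 1 + 1 + 0 + 2 + 1 + 1 + 1 + 0 + 0 + 0 + 1 + 1 + 0 + 1 + 1 + 0 + 1 + 1 + 0 + 1 + 3 = 18
distinct = 276 − 18 = 258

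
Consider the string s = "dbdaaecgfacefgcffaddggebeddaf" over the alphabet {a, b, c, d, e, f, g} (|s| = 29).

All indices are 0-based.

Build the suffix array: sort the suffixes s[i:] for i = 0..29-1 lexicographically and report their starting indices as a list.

sorted suffixes:
  #0 SA[0]=3  'aaecgfacefgcffaddggebeddaf'
  #1 SA[1]=9  'acefgcffaddggebeddaf'
  #2 SA[2]=17  'addggebeddaf'
  #3 SA[3]=4  'aecgfacefgcffaddggebeddaf'
  #4 SA[4]=27  'af'
  #5 SA[5]=1  'bdaaecgfacefgcffaddggebeddaf'
  #6 SA[6]=23  'beddaf'
  #7 SA[7]=10  'cefgcffaddggebeddaf'
  #8 SA[8]=14  'cffaddggebeddaf'
  #9 SA[9]=6  'cgfacefgcffaddggebeddaf'
  #10 SA[10]=2  'daaecgfacefgcffaddggebeddaf'
  #11 SA[11]=26  'daf'
  #12 SA[12]=0  'dbdaaecgfacefgcffaddggebeddaf'
  #13 SA[13]=25  'ddaf'
  #14 SA[14]=18  'ddggebeddaf'
  #15 SA[15]=19  'dggebeddaf'
  #16 SA[16]=22  'ebeddaf'
  #17 SA[17]=5  'ecgfacefgcffaddggebeddaf'
  #18 SA[18]=24  'eddaf'
  #19 SA[19]=11  'efgcffaddggebeddaf'
  #20 SA[20]=28  'f'
  #21 SA[21]=8  'facefgcffaddggebeddaf'
  #22 SA[22]=16  'faddggebeddaf'
  #23 SA[23]=15  'ffaddggebeddaf'
  #24 SA[24]=12  'fgcffaddggebeddaf'
  #25 SA[25]=13  'gcffaddggebeddaf'
  #26 SA[26]=21  'gebeddaf'
  #27 SA[27]=7  'gfacefgcffaddggebeddaf'
  #28 SA[28]=20  'ggebeddaf'

[3, 9, 17, 4, 27, 1, 23, 10, 14, 6, 2, 26, 0, 25, 18, 19, 22, 5, 24, 11, 28, 8, 16, 15, 12, 13, 21, 7, 20]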